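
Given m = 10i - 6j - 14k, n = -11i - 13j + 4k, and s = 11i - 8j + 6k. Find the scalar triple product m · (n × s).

-4354

n × s:
i: (-13)·6 - 4·(-8) = -78 - (-32) = -46
j: 4·11 - (-11)·6 = 44 - (-66) = 110
k: (-11)·(-8) - (-13)·11 = 88 - (-143) = 231
n × s = (-46, 110, 231)
m · (n × s) = 10·(-46) + (-6)·110 + (-14)·231 = -460 - 660 - 3234 = -4354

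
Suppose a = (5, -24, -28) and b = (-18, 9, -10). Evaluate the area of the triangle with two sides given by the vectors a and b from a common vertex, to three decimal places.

417.956

i: (-24)·(-10) - (-28)·9 = 240 - (-252) = 492
j: (-28)·(-18) - 5·(-10) = 504 - (-50) = 554
k: 5·9 - (-24)·(-18) = 45 - 432 = -387
a × b = (492, 554, -387)
|a × b| = √(492² + 554² + (-387)²) = √698749 ≈ 835.9121
area = ½ · 835.9121 ≈ 417.956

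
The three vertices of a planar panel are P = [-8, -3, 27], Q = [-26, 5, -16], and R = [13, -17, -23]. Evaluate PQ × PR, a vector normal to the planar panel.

PQ = (-18, 8, -43)
PR = (21, -14, -50)
i: 8·(-50) - (-43)·(-14) = -400 - 602 = -1002
j: (-43)·21 - (-18)·(-50) = -903 - 900 = -1803
k: (-18)·(-14) - 8·21 = 252 - 168 = 84
PQ × PR = (-1002, -1803, 84)

(-1002, -1803, 84)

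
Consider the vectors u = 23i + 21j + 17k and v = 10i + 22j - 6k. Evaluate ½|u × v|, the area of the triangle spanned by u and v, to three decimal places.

328.816

i: 21·(-6) - 17·22 = -126 - 374 = -500
j: 17·10 - 23·(-6) = 170 - (-138) = 308
k: 23·22 - 21·10 = 506 - 210 = 296
u × v = (-500, 308, 296)
|u × v| = √((-500)² + 308² + 296²) = √432480 ≈ 657.6321
area = ½ · 657.6321 ≈ 328.816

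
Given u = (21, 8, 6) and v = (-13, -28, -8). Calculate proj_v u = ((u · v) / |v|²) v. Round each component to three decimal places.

(6.967, 15.005, 4.287)

u · v = 21·(-13) + 8·(-28) + 6·(-8) = -273 - 224 - 48 = -545
|v|² = 169 + 784 + 64 = 1017
proj_v u = (-545/1017) · (-13, -28, -8) ≈ (6.967, 15.005, 4.287)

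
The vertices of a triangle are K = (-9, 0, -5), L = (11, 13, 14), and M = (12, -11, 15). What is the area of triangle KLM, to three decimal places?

KL = (20, 13, 19),  KM = (21, -11, 20)
i: 13·20 - 19·(-11) = 260 - (-209) = 469
j: 19·21 - 20·20 = 399 - 400 = -1
k: 20·(-11) - 13·21 = -220 - 273 = -493
KL × KM = (469, -1, -493)
|KL × KM| = √463011 ≈ 680.4491
area = ½ · 680.4491 ≈ 340.225

340.225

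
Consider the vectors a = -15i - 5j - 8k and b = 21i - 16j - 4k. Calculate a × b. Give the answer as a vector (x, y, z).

(-108, -228, 345)

i: (-5)·(-4) - (-8)·(-16) = 20 - 128 = -108
j: (-8)·21 - (-15)·(-4) = -168 - 60 = -228
k: (-15)·(-16) - (-5)·21 = 240 - (-105) = 345
a × b = (-108, -228, 345)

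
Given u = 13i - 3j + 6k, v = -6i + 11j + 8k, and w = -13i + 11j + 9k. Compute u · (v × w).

755

v × w:
i: 11·9 - 8·11 = 99 - 88 = 11
j: 8·(-13) - (-6)·9 = -104 - (-54) = -50
k: (-6)·11 - 11·(-13) = -66 - (-143) = 77
v × w = (11, -50, 77)
u · (v × w) = 13·11 + (-3)·(-50) + 6·77 = 143 + 150 + 462 = 755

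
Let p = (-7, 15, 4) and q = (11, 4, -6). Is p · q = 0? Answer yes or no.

p · q = (-7)·11 + 15·4 + 4·(-6) = -77 + 60 - 24 = -41
Nonzero, so the vectors are not orthogonal.

no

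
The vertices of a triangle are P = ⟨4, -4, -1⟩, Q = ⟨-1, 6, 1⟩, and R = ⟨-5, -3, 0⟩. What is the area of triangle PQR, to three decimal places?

43.180

PQ = (-5, 10, 2),  PR = (-9, 1, 1)
i: 10·1 - 2·1 = 10 - 2 = 8
j: 2·(-9) - (-5)·1 = -18 - (-5) = -13
k: (-5)·1 - 10·(-9) = -5 - (-90) = 85
PQ × PR = (8, -13, 85)
|PQ × PR| = √7458 ≈ 86.3597
area = ½ · 86.3597 ≈ 43.180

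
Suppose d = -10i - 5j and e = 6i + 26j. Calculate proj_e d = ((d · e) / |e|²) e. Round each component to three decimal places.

(-1.601, -6.938)

d · e = (-10)·6 + (-5)·26 = -60 - 130 = -190
|e|² = 36 + 676 = 712
proj_e d = (-190/712) · (6, 26) ≈ (-1.601, -6.938)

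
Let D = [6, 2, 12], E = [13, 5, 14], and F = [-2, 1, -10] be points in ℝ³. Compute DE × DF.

DE = (7, 3, 2)
DF = (-8, -1, -22)
i: 3·(-22) - 2·(-1) = -66 - (-2) = -64
j: 2·(-8) - 7·(-22) = -16 - (-154) = 138
k: 7·(-1) - 3·(-8) = -7 - (-24) = 17
DE × DF = (-64, 138, 17)

(-64, 138, 17)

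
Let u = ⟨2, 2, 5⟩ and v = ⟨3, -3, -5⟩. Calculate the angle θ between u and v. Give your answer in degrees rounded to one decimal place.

131.6

u · v = 2·3 + 2·(-3) + 5·(-5) = 6 - 6 - 25 = -25
|u|² = 4 + 4 + 25 = 33,  |u| = √33 ≈ 5.744563
|v|² = 9 + 9 + 25 = 43,  |v| = √43 ≈ 6.557439
cos θ = -25 / (5.744563 · 6.557439) ≈ -0.66366
θ = arccos(-0.66366) ≈ 131.6°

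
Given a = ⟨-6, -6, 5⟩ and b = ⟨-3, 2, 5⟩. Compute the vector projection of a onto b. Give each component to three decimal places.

(-2.447, 1.632, 4.079)

a · b = (-6)·(-3) + (-6)·2 + 5·5 = 18 - 12 + 25 = 31
|b|² = 9 + 4 + 25 = 38
proj_b a = (31/38) · (-3, 2, 5) ≈ (-2.447, 1.632, 4.079)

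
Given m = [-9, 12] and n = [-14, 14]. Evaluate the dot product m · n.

m · n = (-9)·(-14) + 12·14 = 126 + 168 = 294

294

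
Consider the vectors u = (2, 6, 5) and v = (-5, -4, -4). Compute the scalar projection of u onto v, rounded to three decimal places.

-7.152

u · v = 2·(-5) + 6·(-4) + 5·(-4) = -10 - 24 - 20 = -54
|v| = √(25 + 16 + 16) = √57 ≈ 7.5498
comp_v u = -54 / √57 ≈ -7.152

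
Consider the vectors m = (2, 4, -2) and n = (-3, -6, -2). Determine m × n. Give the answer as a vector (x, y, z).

(-20, 10, 0)

i: 4·(-2) - (-2)·(-6) = -8 - 12 = -20
j: (-2)·(-3) - 2·(-2) = 6 - (-4) = 10
k: 2·(-6) - 4·(-3) = -12 - (-12) = 0
m × n = (-20, 10, 0)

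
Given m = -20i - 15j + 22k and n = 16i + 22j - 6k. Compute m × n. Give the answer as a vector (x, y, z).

(-394, 232, -200)

i: (-15)·(-6) - 22·22 = 90 - 484 = -394
j: 22·16 - (-20)·(-6) = 352 - 120 = 232
k: (-20)·22 - (-15)·16 = -440 - (-240) = -200
m × n = (-394, 232, -200)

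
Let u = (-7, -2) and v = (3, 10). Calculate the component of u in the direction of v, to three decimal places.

-3.927

u · v = (-7)·3 + (-2)·10 = -21 - 20 = -41
|v| = √(9 + 100) = √109 ≈ 10.4403
comp_v u = -41 / √109 ≈ -3.927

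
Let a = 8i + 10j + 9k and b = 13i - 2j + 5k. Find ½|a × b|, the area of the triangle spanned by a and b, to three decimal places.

89.259

i: 10·5 - 9·(-2) = 50 - (-18) = 68
j: 9·13 - 8·5 = 117 - 40 = 77
k: 8·(-2) - 10·13 = -16 - 130 = -146
a × b = (68, 77, -146)
|a × b| = √(68² + 77² + (-146)²) = √31869 ≈ 178.5189
area = ½ · 178.5189 ≈ 89.259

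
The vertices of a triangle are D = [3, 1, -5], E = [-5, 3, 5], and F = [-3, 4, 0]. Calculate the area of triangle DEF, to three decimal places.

DE = (-8, 2, 10),  DF = (-6, 3, 5)
i: 2·5 - 10·3 = 10 - 30 = -20
j: 10·(-6) - (-8)·5 = -60 - (-40) = -20
k: (-8)·3 - 2·(-6) = -24 - (-12) = -12
DE × DF = (-20, -20, -12)
|DE × DF| = √944 ≈ 30.7246
area = ½ · 30.7246 ≈ 15.362

15.362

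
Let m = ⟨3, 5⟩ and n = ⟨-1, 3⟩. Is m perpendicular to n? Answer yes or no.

no

m · n = 3·(-1) + 5·3 = -3 + 15 = 12
Nonzero, so the vectors are not orthogonal.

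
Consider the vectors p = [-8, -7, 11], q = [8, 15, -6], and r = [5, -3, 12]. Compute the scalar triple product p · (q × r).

q × r:
i: 15·12 - (-6)·(-3) = 180 - 18 = 162
j: (-6)·5 - 8·12 = -30 - 96 = -126
k: 8·(-3) - 15·5 = -24 - 75 = -99
q × r = (162, -126, -99)
p · (q × r) = (-8)·162 + (-7)·(-126) + 11·(-99) = -1296 + 882 - 1089 = -1503

-1503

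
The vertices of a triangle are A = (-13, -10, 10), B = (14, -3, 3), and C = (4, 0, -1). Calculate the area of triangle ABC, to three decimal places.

AB = (27, 7, -7),  AC = (17, 10, -11)
i: 7·(-11) - (-7)·10 = -77 - (-70) = -7
j: (-7)·17 - 27·(-11) = -119 - (-297) = 178
k: 27·10 - 7·17 = 270 - 119 = 151
AB × AC = (-7, 178, 151)
|AB × AC| = √54534 ≈ 233.5252
area = ½ · 233.5252 ≈ 116.763

116.763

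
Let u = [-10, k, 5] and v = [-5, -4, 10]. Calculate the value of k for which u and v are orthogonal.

u · v = (-10)·(-5) + k·(-4) + 5·10 = 100 - 4k
Set equal to 0: -4k = -100, so k = 25.

25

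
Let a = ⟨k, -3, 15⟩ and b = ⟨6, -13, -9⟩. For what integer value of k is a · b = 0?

a · b = k·6 + (-3)·(-13) + 15·(-9) = -96 + 6k
Set equal to 0: 6k = 96, so k = 16.

16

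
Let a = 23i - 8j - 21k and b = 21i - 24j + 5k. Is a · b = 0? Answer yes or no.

a · b = 23·21 + (-8)·(-24) + (-21)·5 = 483 + 192 - 105 = 570
Nonzero, so the vectors are not orthogonal.

no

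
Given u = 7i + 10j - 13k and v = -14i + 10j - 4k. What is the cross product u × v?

i: 10·(-4) - (-13)·10 = -40 - (-130) = 90
j: (-13)·(-14) - 7·(-4) = 182 - (-28) = 210
k: 7·10 - 10·(-14) = 70 - (-140) = 210
u × v = (90, 210, 210)

(90, 210, 210)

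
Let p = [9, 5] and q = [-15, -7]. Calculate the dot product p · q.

p · q = 9·(-15) + 5·(-7) = -135 - 35 = -170

-170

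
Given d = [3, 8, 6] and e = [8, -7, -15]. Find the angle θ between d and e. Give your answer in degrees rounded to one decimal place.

129.5

d · e = 3·8 + 8·(-7) + 6·(-15) = 24 - 56 - 90 = -122
|d|² = 9 + 64 + 36 = 109,  |d| = √109 ≈ 10.440307
|e|² = 64 + 49 + 225 = 338,  |e| = √338 ≈ 18.384776
cos θ = -122 / (10.440307 · 18.384776) ≈ -0.63561
θ = arccos(-0.63561) ≈ 129.5°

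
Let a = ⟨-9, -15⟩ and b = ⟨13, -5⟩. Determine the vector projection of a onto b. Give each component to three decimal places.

(-2.814, 1.082)

a · b = (-9)·13 + (-15)·(-5) = -117 + 75 = -42
|b|² = 169 + 25 = 194
proj_b a = (-42/194) · (13, -5) ≈ (-2.814, 1.082)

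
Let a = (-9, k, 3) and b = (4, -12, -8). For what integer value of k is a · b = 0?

-5

a · b = (-9)·4 + k·(-12) + 3·(-8) = -60 - 12k
Set equal to 0: -12k = 60, so k = -5.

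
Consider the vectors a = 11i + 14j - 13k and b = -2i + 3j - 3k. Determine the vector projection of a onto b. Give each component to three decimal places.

a · b = 11·(-2) + 14·3 + (-13)·(-3) = -22 + 42 + 39 = 59
|b|² = 4 + 9 + 9 = 22
proj_b a = (59/22) · (-2, 3, -3) ≈ (-5.364, 8.045, -8.045)

(-5.364, 8.045, -8.045)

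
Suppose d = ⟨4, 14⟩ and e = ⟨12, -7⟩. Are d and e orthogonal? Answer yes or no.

d · e = 4·12 + 14·(-7) = 48 - 98 = -50
Nonzero, so the vectors are not orthogonal.

no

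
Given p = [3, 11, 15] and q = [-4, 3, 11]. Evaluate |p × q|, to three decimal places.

i: 11·11 - 15·3 = 121 - 45 = 76
j: 15·(-4) - 3·11 = -60 - 33 = -93
k: 3·3 - 11·(-4) = 9 - (-44) = 53
p × q = (76, -93, 53)
|p × q| = √(76² + (-93)² + 53²) = √17234 ≈ 131.2783

131.278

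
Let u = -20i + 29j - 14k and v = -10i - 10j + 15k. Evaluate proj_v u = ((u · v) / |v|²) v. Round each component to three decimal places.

u · v = (-20)·(-10) + 29·(-10) + (-14)·15 = 200 - 290 - 210 = -300
|v|² = 100 + 100 + 225 = 425
proj_v u = (-300/425) · (-10, -10, 15) ≈ (7.059, 7.059, -10.588)

(7.059, 7.059, -10.588)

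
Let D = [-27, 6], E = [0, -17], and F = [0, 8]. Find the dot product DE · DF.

DE = E − D = (27, -23)
DF = F − D = (27, 2)
DE · DF = 27·27 + (-23)·2 = 729 - 46 = 683

683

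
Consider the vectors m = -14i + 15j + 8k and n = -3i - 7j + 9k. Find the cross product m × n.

(191, 102, 143)

i: 15·9 - 8·(-7) = 135 - (-56) = 191
j: 8·(-3) - (-14)·9 = -24 - (-126) = 102
k: (-14)·(-7) - 15·(-3) = 98 - (-45) = 143
m × n = (191, 102, 143)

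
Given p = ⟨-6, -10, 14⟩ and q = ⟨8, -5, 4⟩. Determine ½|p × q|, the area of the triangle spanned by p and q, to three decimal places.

88.736

i: (-10)·4 - 14·(-5) = -40 - (-70) = 30
j: 14·8 - (-6)·4 = 112 - (-24) = 136
k: (-6)·(-5) - (-10)·8 = 30 - (-80) = 110
p × q = (30, 136, 110)
|p × q| = √(30² + 136² + 110²) = √31496 ≈ 177.4711
area = ½ · 177.4711 ≈ 88.736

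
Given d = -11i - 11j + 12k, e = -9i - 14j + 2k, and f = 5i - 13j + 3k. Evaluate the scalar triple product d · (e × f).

e × f:
i: (-14)·3 - 2·(-13) = -42 - (-26) = -16
j: 2·5 - (-9)·3 = 10 - (-27) = 37
k: (-9)·(-13) - (-14)·5 = 117 - (-70) = 187
e × f = (-16, 37, 187)
d · (e × f) = (-11)·(-16) + (-11)·37 + 12·187 = 176 - 407 + 2244 = 2013

2013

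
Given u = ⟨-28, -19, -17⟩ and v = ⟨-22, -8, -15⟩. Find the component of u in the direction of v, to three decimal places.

u · v = (-28)·(-22) + (-19)·(-8) + (-17)·(-15) = 616 + 152 + 255 = 1023
|v| = √(484 + 64 + 225) = √773 ≈ 27.8029
comp_v u = 1023 / √773 ≈ 36.795

36.795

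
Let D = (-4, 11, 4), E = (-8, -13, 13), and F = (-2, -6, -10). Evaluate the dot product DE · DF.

274

DE = E − D = (-4, -24, 9)
DF = F − D = (2, -17, -14)
DE · DF = (-4)·2 + (-24)·(-17) + 9·(-14) = -8 + 408 - 126 = 274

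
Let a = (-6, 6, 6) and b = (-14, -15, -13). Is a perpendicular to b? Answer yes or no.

no

a · b = (-6)·(-14) + 6·(-15) + 6·(-13) = 84 - 90 - 78 = -84
Nonzero, so the vectors are not orthogonal.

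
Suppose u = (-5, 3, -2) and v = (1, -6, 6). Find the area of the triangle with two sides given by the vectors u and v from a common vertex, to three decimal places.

i: 3·6 - (-2)·(-6) = 18 - 12 = 6
j: (-2)·1 - (-5)·6 = -2 - (-30) = 28
k: (-5)·(-6) - 3·1 = 30 - 3 = 27
u × v = (6, 28, 27)
|u × v| = √(6² + 28² + 27²) = √1549 ≈ 39.3573
area = ½ · 39.3573 ≈ 19.679

19.679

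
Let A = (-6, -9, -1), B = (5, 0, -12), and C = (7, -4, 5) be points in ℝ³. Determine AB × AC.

AB = (11, 9, -11)
AC = (13, 5, 6)
i: 9·6 - (-11)·5 = 54 - (-55) = 109
j: (-11)·13 - 11·6 = -143 - 66 = -209
k: 11·5 - 9·13 = 55 - 117 = -62
AB × AC = (109, -209, -62)

(109, -209, -62)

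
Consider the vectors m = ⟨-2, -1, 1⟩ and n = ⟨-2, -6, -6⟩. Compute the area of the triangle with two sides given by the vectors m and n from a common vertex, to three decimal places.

i: (-1)·(-6) - 1·(-6) = 6 - (-6) = 12
j: 1·(-2) - (-2)·(-6) = -2 - 12 = -14
k: (-2)·(-6) - (-1)·(-2) = 12 - 2 = 10
m × n = (12, -14, 10)
|m × n| = √(12² + (-14)² + 10²) = √440 ≈ 20.9762
area = ½ · 20.9762 ≈ 10.488

10.488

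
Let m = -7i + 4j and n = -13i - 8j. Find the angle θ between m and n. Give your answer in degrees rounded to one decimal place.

m · n = (-7)·(-13) + 4·(-8) = 91 - 32 = 59
|m|² = 49 + 16 = 65,  |m| = √65 ≈ 8.062258
|n|² = 169 + 64 = 233,  |n| = √233 ≈ 15.264338
cos θ = 59 / (8.062258 · 15.264338) ≈ 0.47942
θ = arccos(0.47942) ≈ 61.4°

61.4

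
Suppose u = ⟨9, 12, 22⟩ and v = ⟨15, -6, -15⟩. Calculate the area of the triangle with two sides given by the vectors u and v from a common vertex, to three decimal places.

261.383

i: 12·(-15) - 22·(-6) = -180 - (-132) = -48
j: 22·15 - 9·(-15) = 330 - (-135) = 465
k: 9·(-6) - 12·15 = -54 - 180 = -234
u × v = (-48, 465, -234)
|u × v| = √((-48)² + 465² + (-234)²) = √273285 ≈ 522.7667
area = ½ · 522.7667 ≈ 261.383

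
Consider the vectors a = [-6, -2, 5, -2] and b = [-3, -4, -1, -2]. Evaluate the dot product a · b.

a · b = (-6)·(-3) + (-2)·(-4) + 5·(-1) + (-2)·(-2) = 18 + 8 - 5 + 4 = 25

25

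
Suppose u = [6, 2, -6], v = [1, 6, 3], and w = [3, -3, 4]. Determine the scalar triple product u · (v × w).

334

v × w:
i: 6·4 - 3·(-3) = 24 - (-9) = 33
j: 3·3 - 1·4 = 9 - 4 = 5
k: 1·(-3) - 6·3 = -3 - 18 = -21
v × w = (33, 5, -21)
u · (v × w) = 6·33 + 2·5 + (-6)·(-21) = 198 + 10 + 126 = 334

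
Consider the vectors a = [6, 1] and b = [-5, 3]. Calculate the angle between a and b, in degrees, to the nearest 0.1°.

139.6

a · b = 6·(-5) + 1·3 = -30 + 3 = -27
|a|² = 36 + 1 = 37,  |a| = √37 ≈ 6.082763
|b|² = 25 + 9 = 34,  |b| = √34 ≈ 5.830952
cos θ = -27 / (6.082763 · 5.830952) ≈ -0.76124
θ = arccos(-0.76124) ≈ 139.6°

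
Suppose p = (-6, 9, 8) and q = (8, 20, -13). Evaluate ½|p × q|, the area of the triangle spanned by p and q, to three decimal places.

i: 9·(-13) - 8·20 = -117 - 160 = -277
j: 8·8 - (-6)·(-13) = 64 - 78 = -14
k: (-6)·20 - 9·8 = -120 - 72 = -192
p × q = (-277, -14, -192)
|p × q| = √((-277)² + (-14)² + (-192)²) = √113789 ≈ 337.3263
area = ½ · 337.3263 ≈ 168.663

168.663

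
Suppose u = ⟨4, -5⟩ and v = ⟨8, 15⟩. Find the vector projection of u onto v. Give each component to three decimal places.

(-1.190, -2.232)

u · v = 4·8 + (-5)·15 = 32 - 75 = -43
|v|² = 64 + 225 = 289
proj_v u = (-43/289) · (8, 15) ≈ (-1.190, -2.232)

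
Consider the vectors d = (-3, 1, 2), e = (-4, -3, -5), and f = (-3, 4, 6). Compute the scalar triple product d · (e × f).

-17

e × f:
i: (-3)·6 - (-5)·4 = -18 - (-20) = 2
j: (-5)·(-3) - (-4)·6 = 15 - (-24) = 39
k: (-4)·4 - (-3)·(-3) = -16 - 9 = -25
e × f = (2, 39, -25)
d · (e × f) = (-3)·2 + 1·39 + 2·(-25) = -6 + 39 - 50 = -17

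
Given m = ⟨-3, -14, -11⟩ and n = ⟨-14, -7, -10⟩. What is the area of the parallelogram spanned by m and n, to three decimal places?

i: (-14)·(-10) - (-11)·(-7) = 140 - 77 = 63
j: (-11)·(-14) - (-3)·(-10) = 154 - 30 = 124
k: (-3)·(-7) - (-14)·(-14) = 21 - 196 = -175
m × n = (63, 124, -175)
|m × n| = √(63² + 124² + (-175)²) = √49970 ≈ 223.5397

223.540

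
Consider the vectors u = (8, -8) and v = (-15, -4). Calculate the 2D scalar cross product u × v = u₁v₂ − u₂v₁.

-152

8·(-4) - (-8)·(-15) = -32 - 120 = -152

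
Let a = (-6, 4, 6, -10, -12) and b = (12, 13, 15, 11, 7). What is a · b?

-124

a · b = (-6)·12 + 4·13 + 6·15 + (-10)·11 + (-12)·7 = -72 + 52 + 90 - 110 - 84 = -124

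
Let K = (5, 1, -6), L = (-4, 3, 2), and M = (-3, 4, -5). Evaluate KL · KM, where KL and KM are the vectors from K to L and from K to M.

86

KL = L − K = (-9, 2, 8)
KM = M − K = (-8, 3, 1)
KL · KM = (-9)·(-8) + 2·3 + 8·1 = 72 + 6 + 8 = 86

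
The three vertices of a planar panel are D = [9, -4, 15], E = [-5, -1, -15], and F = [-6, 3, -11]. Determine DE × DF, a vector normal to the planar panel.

DE = (-14, 3, -30)
DF = (-15, 7, -26)
i: 3·(-26) - (-30)·7 = -78 - (-210) = 132
j: (-30)·(-15) - (-14)·(-26) = 450 - 364 = 86
k: (-14)·7 - 3·(-15) = -98 - (-45) = -53
DE × DF = (132, 86, -53)

(132, 86, -53)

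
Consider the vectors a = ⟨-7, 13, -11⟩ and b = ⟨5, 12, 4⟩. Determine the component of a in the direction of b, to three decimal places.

5.661

a · b = (-7)·5 + 13·12 + (-11)·4 = -35 + 156 - 44 = 77
|b| = √(25 + 144 + 16) = √185 ≈ 13.6015
comp_b a = 77 / √185 ≈ 5.661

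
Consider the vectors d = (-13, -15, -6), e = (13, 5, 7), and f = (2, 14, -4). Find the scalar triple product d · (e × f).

-488

e × f:
i: 5·(-4) - 7·14 = -20 - 98 = -118
j: 7·2 - 13·(-4) = 14 - (-52) = 66
k: 13·14 - 5·2 = 182 - 10 = 172
e × f = (-118, 66, 172)
d · (e × f) = (-13)·(-118) + (-15)·66 + (-6)·172 = 1534 - 990 - 1032 = -488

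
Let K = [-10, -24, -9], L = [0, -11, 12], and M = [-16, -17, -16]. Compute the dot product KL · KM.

KL = L − K = (10, 13, 21)
KM = M − K = (-6, 7, -7)
KL · KM = 10·(-6) + 13·7 + 21·(-7) = -60 + 91 - 147 = -116

-116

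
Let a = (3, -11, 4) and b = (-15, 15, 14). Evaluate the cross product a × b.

i: (-11)·14 - 4·15 = -154 - 60 = -214
j: 4·(-15) - 3·14 = -60 - 42 = -102
k: 3·15 - (-11)·(-15) = 45 - 165 = -120
a × b = (-214, -102, -120)

(-214, -102, -120)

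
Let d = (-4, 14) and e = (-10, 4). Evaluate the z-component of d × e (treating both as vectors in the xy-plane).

(-4)·4 - 14·(-10) = -16 - (-140) = 124

124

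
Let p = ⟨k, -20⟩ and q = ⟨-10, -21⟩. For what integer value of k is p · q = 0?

42

p · q = k·(-10) + (-20)·(-21) = 420 - 10k
Set equal to 0: -10k = -420, so k = 42.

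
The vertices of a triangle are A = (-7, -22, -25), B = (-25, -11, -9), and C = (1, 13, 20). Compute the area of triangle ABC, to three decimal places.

AB = (-18, 11, 16),  AC = (8, 35, 45)
i: 11·45 - 16·35 = 495 - 560 = -65
j: 16·8 - (-18)·45 = 128 - (-810) = 938
k: (-18)·35 - 11·8 = -630 - 88 = -718
AB × AC = (-65, 938, -718)
|AB × AC| = √1399593 ≈ 1183.0440
area = ½ · 1183.0440 ≈ 591.522

591.522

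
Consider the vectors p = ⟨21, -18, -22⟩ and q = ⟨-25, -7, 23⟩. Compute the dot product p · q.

p · q = 21·(-25) + (-18)·(-7) + (-22)·23 = -525 + 126 - 506 = -905

-905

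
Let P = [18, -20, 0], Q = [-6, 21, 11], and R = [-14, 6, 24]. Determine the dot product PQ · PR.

2098

PQ = Q − P = (-24, 41, 11)
PR = R − P = (-32, 26, 24)
PQ · PR = (-24)·(-32) + 41·26 + 11·24 = 768 + 1066 + 264 = 2098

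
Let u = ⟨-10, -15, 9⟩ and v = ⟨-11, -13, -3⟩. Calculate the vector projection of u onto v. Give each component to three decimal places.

(-10.227, -12.087, -2.789)

u · v = (-10)·(-11) + (-15)·(-13) + 9·(-3) = 110 + 195 - 27 = 278
|v|² = 121 + 169 + 9 = 299
proj_v u = (278/299) · (-11, -13, -3) ≈ (-10.227, -12.087, -2.789)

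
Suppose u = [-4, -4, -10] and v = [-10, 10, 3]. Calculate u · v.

-30

u · v = (-4)·(-10) + (-4)·10 + (-10)·3 = 40 - 40 - 30 = -30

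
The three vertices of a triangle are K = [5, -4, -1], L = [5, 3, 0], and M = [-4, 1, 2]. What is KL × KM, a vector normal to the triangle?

KL = (0, 7, 1)
KM = (-9, 5, 3)
i: 7·3 - 1·5 = 21 - 5 = 16
j: 1·(-9) - 0·3 = -9 - 0 = -9
k: 0·5 - 7·(-9) = 0 - (-63) = 63
KL × KM = (16, -9, 63)

(16, -9, 63)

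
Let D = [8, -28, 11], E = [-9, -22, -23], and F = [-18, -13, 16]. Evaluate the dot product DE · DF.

DE = E − D = (-17, 6, -34)
DF = F − D = (-26, 15, 5)
DE · DF = (-17)·(-26) + 6·15 + (-34)·5 = 442 + 90 - 170 = 362

362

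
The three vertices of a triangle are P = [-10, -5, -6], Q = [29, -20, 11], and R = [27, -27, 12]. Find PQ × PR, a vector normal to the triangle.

(104, -73, -303)

PQ = (39, -15, 17)
PR = (37, -22, 18)
i: (-15)·18 - 17·(-22) = -270 - (-374) = 104
j: 17·37 - 39·18 = 629 - 702 = -73
k: 39·(-22) - (-15)·37 = -858 - (-555) = -303
PQ × PR = (104, -73, -303)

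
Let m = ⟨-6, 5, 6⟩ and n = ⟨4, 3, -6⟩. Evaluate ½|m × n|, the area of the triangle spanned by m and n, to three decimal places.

i: 5·(-6) - 6·3 = -30 - 18 = -48
j: 6·4 - (-6)·(-6) = 24 - 36 = -12
k: (-6)·3 - 5·4 = -18 - 20 = -38
m × n = (-48, -12, -38)
|m × n| = √((-48)² + (-12)² + (-38)²) = √3892 ≈ 62.3859
area = ½ · 62.3859 ≈ 31.193

31.193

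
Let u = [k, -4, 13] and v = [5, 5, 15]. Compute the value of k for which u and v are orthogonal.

-35

u · v = k·5 + (-4)·5 + 13·15 = 175 + 5k
Set equal to 0: 5k = -175, so k = -35.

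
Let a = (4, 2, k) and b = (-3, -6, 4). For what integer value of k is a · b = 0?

6

a · b = 4·(-3) + 2·(-6) + k·4 = -24 + 4k
Set equal to 0: 4k = 24, so k = 6.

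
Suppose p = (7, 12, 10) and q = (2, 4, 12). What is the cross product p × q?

i: 12·12 - 10·4 = 144 - 40 = 104
j: 10·2 - 7·12 = 20 - 84 = -64
k: 7·4 - 12·2 = 28 - 24 = 4
p × q = (104, -64, 4)

(104, -64, 4)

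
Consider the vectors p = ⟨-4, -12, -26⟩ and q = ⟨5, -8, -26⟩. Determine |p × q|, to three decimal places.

i: (-12)·(-26) - (-26)·(-8) = 312 - 208 = 104
j: (-26)·5 - (-4)·(-26) = -130 - 104 = -234
k: (-4)·(-8) - (-12)·5 = 32 - (-60) = 92
p × q = (104, -234, 92)
|p × q| = √(104² + (-234)² + 92²) = √74036 ≈ 272.0956

272.096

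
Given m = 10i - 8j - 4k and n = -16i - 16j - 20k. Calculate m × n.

i: (-8)·(-20) - (-4)·(-16) = 160 - 64 = 96
j: (-4)·(-16) - 10·(-20) = 64 - (-200) = 264
k: 10·(-16) - (-8)·(-16) = -160 - 128 = -288
m × n = (96, 264, -288)

(96, 264, -288)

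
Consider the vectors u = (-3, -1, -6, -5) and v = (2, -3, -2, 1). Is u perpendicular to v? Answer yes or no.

u · v = (-3)·2 + (-1)·(-3) + (-6)·(-2) + (-5)·1 = -6 + 3 + 12 - 5 = 4
Nonzero, so the vectors are not orthogonal.

no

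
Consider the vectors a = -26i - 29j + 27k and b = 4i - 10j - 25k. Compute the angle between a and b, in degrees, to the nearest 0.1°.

112.3

a · b = (-26)·4 + (-29)·(-10) + 27·(-25) = -104 + 290 - 675 = -489
|a|² = 676 + 841 + 729 = 2246,  |a| = √2246 ≈ 47.391982
|b|² = 16 + 100 + 625 = 741,  |b| = √741 ≈ 27.221315
cos θ = -489 / (47.391982 · 27.221315) ≈ -0.37905
θ = arccos(-0.37905) ≈ 112.3°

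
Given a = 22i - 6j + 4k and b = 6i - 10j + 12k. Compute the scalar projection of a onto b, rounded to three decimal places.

a · b = 22·6 + (-6)·(-10) + 4·12 = 132 + 60 + 48 = 240
|b| = √(36 + 100 + 144) = √280 ≈ 16.7332
comp_b a = 240 / √280 ≈ 14.343

14.343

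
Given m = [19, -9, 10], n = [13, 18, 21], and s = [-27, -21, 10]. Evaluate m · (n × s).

n × s:
i: 18·10 - 21·(-21) = 180 - (-441) = 621
j: 21·(-27) - 13·10 = -567 - 130 = -697
k: 13·(-21) - 18·(-27) = -273 - (-486) = 213
n × s = (621, -697, 213)
m · (n × s) = 19·621 + (-9)·(-697) + 10·213 = 11799 + 6273 + 2130 = 20202

20202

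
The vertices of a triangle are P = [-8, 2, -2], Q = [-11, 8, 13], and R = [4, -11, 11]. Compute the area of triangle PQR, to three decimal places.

PQ = (-3, 6, 15),  PR = (12, -13, 13)
i: 6·13 - 15·(-13) = 78 - (-195) = 273
j: 15·12 - (-3)·13 = 180 - (-39) = 219
k: (-3)·(-13) - 6·12 = 39 - 72 = -33
PQ × PR = (273, 219, -33)
|PQ × PR| = √123579 ≈ 351.5380
area = ½ · 351.5380 ≈ 175.769

175.769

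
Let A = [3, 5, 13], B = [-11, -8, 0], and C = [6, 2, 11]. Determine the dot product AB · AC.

AB = B − A = (-14, -13, -13)
AC = C − A = (3, -3, -2)
AB · AC = (-14)·3 + (-13)·(-3) + (-13)·(-2) = -42 + 39 + 26 = 23

23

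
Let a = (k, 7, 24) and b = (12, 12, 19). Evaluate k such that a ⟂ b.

a · b = k·12 + 7·12 + 24·19 = 540 + 12k
Set equal to 0: 12k = -540, so k = -45.

-45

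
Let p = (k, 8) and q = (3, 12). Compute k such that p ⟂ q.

p · q = k·3 + 8·12 = 96 + 3k
Set equal to 0: 3k = -96, so k = -32.

-32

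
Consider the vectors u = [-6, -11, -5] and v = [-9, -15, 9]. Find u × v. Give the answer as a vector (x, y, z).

(-174, 99, -9)

i: (-11)·9 - (-5)·(-15) = -99 - 75 = -174
j: (-5)·(-9) - (-6)·9 = 45 - (-54) = 99
k: (-6)·(-15) - (-11)·(-9) = 90 - 99 = -9
u × v = (-174, 99, -9)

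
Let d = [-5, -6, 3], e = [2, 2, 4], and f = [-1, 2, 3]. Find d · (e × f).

e × f:
i: 2·3 - 4·2 = 6 - 8 = -2
j: 4·(-1) - 2·3 = -4 - 6 = -10
k: 2·2 - 2·(-1) = 4 - (-2) = 6
e × f = (-2, -10, 6)
d · (e × f) = (-5)·(-2) + (-6)·(-10) + 3·6 = 10 + 60 + 18 = 88

88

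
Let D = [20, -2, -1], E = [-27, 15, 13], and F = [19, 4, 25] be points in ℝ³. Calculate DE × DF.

(358, 1208, -265)

DE = (-47, 17, 14)
DF = (-1, 6, 26)
i: 17·26 - 14·6 = 442 - 84 = 358
j: 14·(-1) - (-47)·26 = -14 - (-1222) = 1208
k: (-47)·6 - 17·(-1) = -282 - (-17) = -265
DE × DF = (358, 1208, -265)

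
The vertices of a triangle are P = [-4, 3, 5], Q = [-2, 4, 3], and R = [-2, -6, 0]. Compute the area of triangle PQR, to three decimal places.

15.532

PQ = (2, 1, -2),  PR = (2, -9, -5)
i: 1·(-5) - (-2)·(-9) = -5 - 18 = -23
j: (-2)·2 - 2·(-5) = -4 - (-10) = 6
k: 2·(-9) - 1·2 = -18 - 2 = -20
PQ × PR = (-23, 6, -20)
|PQ × PR| = √965 ≈ 31.0644
area = ½ · 31.0644 ≈ 15.532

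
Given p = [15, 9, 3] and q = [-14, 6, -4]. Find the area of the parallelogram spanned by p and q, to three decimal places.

223.374

i: 9·(-4) - 3·6 = -36 - 18 = -54
j: 3·(-14) - 15·(-4) = -42 - (-60) = 18
k: 15·6 - 9·(-14) = 90 - (-126) = 216
p × q = (-54, 18, 216)
|p × q| = √((-54)² + 18² + 216²) = √49896 ≈ 223.3741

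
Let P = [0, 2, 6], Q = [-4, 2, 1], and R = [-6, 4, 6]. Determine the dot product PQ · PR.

24

PQ = Q − P = (-4, 0, -5)
PR = R − P = (-6, 2, 0)
PQ · PR = (-4)·(-6) + 0·2 + (-5)·0 = 24 + 0 + 0 = 24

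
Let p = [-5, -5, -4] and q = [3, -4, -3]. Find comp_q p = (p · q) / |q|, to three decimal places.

2.915

p · q = (-5)·3 + (-5)·(-4) + (-4)·(-3) = -15 + 20 + 12 = 17
|q| = √(9 + 16 + 9) = √34 ≈ 5.8310
comp_q p = 17 / √34 ≈ 2.915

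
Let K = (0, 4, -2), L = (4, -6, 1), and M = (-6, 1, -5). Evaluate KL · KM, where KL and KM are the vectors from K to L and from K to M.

KL = L − K = (4, -10, 3)
KM = M − K = (-6, -3, -3)
KL · KM = 4·(-6) + (-10)·(-3) + 3·(-3) = -24 + 30 - 9 = -3

-3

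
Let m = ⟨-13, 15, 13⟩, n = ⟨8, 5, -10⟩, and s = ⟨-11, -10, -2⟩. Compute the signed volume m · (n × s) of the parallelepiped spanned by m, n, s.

2995

n × s:
i: 5·(-2) - (-10)·(-10) = -10 - 100 = -110
j: (-10)·(-11) - 8·(-2) = 110 - (-16) = 126
k: 8·(-10) - 5·(-11) = -80 - (-55) = -25
n × s = (-110, 126, -25)
m · (n × s) = (-13)·(-110) + 15·126 + 13·(-25) = 1430 + 1890 - 325 = 2995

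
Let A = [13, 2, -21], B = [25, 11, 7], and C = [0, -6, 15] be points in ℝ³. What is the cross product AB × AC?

(548, -796, 21)

AB = (12, 9, 28)
AC = (-13, -8, 36)
i: 9·36 - 28·(-8) = 324 - (-224) = 548
j: 28·(-13) - 12·36 = -364 - 432 = -796
k: 12·(-8) - 9·(-13) = -96 - (-117) = 21
AB × AC = (548, -796, 21)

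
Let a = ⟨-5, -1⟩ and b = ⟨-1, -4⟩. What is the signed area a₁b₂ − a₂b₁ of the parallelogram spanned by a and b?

(-5)·(-4) - (-1)·(-1) = 20 - 1 = 19

19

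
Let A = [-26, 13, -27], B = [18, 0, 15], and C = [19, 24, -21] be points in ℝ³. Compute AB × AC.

(-540, 1626, 1069)

AB = (44, -13, 42)
AC = (45, 11, 6)
i: (-13)·6 - 42·11 = -78 - 462 = -540
j: 42·45 - 44·6 = 1890 - 264 = 1626
k: 44·11 - (-13)·45 = 484 - (-585) = 1069
AB × AC = (-540, 1626, 1069)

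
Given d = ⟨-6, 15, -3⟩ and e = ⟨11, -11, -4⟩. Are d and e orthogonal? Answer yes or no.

d · e = (-6)·11 + 15·(-11) + (-3)·(-4) = -66 - 165 + 12 = -219
Nonzero, so the vectors are not orthogonal.

no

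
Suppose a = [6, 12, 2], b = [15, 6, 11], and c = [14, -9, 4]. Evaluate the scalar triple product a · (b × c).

b × c:
i: 6·4 - 11·(-9) = 24 - (-99) = 123
j: 11·14 - 15·4 = 154 - 60 = 94
k: 15·(-9) - 6·14 = -135 - 84 = -219
b × c = (123, 94, -219)
a · (b × c) = 6·123 + 12·94 + 2·(-219) = 738 + 1128 - 438 = 1428

1428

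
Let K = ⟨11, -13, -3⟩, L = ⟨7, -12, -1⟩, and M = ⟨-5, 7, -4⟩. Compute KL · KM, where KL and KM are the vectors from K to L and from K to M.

KL = L − K = (-4, 1, 2)
KM = M − K = (-16, 20, -1)
KL · KM = (-4)·(-16) + 1·20 + 2·(-1) = 64 + 20 - 2 = 82

82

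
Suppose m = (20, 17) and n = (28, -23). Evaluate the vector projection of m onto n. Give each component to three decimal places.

(3.604, -2.960)

m · n = 20·28 + 17·(-23) = 560 - 391 = 169
|n|² = 784 + 529 = 1313
proj_n m = (169/1313) · (28, -23) ≈ (3.604, -2.960)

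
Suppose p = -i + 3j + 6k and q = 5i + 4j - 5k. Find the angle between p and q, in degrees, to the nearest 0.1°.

p · q = (-1)·5 + 3·4 + 6·(-5) = -5 + 12 - 30 = -23
|p|² = 1 + 9 + 36 = 46,  |p| = √46 ≈ 6.782330
|q|² = 25 + 16 + 25 = 66,  |q| = √66 ≈ 8.124038
cos θ = -23 / (6.782330 · 8.124038) ≈ -0.41742
θ = arccos(-0.41742) ≈ 114.7°

114.7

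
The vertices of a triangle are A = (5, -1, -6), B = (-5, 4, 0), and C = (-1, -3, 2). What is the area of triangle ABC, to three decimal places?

AB = (-10, 5, 6),  AC = (-6, -2, 8)
i: 5·8 - 6·(-2) = 40 - (-12) = 52
j: 6·(-6) - (-10)·8 = -36 - (-80) = 44
k: (-10)·(-2) - 5·(-6) = 20 - (-30) = 50
AB × AC = (52, 44, 50)
|AB × AC| = √7140 ≈ 84.4985
area = ½ · 84.4985 ≈ 42.249

42.249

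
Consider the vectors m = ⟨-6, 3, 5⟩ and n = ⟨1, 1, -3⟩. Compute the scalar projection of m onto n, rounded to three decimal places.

m · n = (-6)·1 + 3·1 + 5·(-3) = -6 + 3 - 15 = -18
|n| = √(1 + 1 + 9) = √11 ≈ 3.3166
comp_n m = -18 / √11 ≈ -5.427

-5.427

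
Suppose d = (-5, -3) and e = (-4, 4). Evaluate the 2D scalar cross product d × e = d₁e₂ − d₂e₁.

-32

(-5)·4 - (-3)·(-4) = -20 - 12 = -32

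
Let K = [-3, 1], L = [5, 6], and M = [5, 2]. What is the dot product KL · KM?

KL = L − K = (8, 5)
KM = M − K = (8, 1)
KL · KM = 8·8 + 5·1 = 64 + 5 = 69

69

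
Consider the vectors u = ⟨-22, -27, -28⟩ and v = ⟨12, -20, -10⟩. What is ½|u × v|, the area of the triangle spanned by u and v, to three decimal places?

i: (-27)·(-10) - (-28)·(-20) = 270 - 560 = -290
j: (-28)·12 - (-22)·(-10) = -336 - 220 = -556
k: (-22)·(-20) - (-27)·12 = 440 - (-324) = 764
u × v = (-290, -556, 764)
|u × v| = √((-290)² + (-556)² + 764²) = √976932 ≈ 988.3987
area = ½ · 988.3987 ≈ 494.199

494.199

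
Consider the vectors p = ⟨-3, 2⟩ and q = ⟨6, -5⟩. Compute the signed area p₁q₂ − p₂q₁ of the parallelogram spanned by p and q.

(-3)·(-5) - 2·6 = 15 - 12 = 3

3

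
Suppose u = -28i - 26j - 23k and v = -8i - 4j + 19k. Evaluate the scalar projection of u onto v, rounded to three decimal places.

-5.190

u · v = (-28)·(-8) + (-26)·(-4) + (-23)·19 = 224 + 104 - 437 = -109
|v| = √(64 + 16 + 361) = √441 ≈ 21.0000
comp_v u = -109 / √441 ≈ -5.190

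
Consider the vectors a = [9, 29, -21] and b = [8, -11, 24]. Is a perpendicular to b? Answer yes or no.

no

a · b = 9·8 + 29·(-11) + (-21)·24 = 72 - 319 - 504 = -751
Nonzero, so the vectors are not orthogonal.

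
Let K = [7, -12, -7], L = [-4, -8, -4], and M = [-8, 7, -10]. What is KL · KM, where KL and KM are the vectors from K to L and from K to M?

232

KL = L − K = (-11, 4, 3)
KM = M − K = (-15, 19, -3)
KL · KM = (-11)·(-15) + 4·19 + 3·(-3) = 165 + 76 - 9 = 232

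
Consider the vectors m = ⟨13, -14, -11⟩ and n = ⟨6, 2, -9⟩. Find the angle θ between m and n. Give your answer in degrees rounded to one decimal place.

m · n = 13·6 + (-14)·2 + (-11)·(-9) = 78 - 28 + 99 = 149
|m|² = 169 + 196 + 121 = 486,  |m| = √486 ≈ 22.045408
|n|² = 36 + 4 + 81 = 121,  |n| = √121 ≈ 11.000000
cos θ = 149 / (22.045408 · 11.000000) ≈ 0.61443
θ = arccos(0.61443) ≈ 52.1°

52.1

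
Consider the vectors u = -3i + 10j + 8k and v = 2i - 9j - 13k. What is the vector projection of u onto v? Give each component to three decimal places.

(-1.575, 7.087, 10.236)

u · v = (-3)·2 + 10·(-9) + 8·(-13) = -6 - 90 - 104 = -200
|v|² = 4 + 81 + 169 = 254
proj_v u = (-200/254) · (2, -9, -13) ≈ (-1.575, 7.087, 10.236)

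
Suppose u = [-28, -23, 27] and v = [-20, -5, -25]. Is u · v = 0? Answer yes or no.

yes

u · v = (-28)·(-20) + (-23)·(-5) + 27·(-25) = 560 + 115 - 675 = 0
Zero, so the vectors are orthogonal.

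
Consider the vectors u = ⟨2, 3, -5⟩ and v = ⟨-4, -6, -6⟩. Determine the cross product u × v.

i: 3·(-6) - (-5)·(-6) = -18 - 30 = -48
j: (-5)·(-4) - 2·(-6) = 20 - (-12) = 32
k: 2·(-6) - 3·(-4) = -12 - (-12) = 0
u × v = (-48, 32, 0)

(-48, 32, 0)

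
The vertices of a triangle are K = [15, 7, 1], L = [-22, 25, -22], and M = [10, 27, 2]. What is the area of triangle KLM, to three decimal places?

KL = (-37, 18, -23),  KM = (-5, 20, 1)
i: 18·1 - (-23)·20 = 18 - (-460) = 478
j: (-23)·(-5) - (-37)·1 = 115 - (-37) = 152
k: (-37)·20 - 18·(-5) = -740 - (-90) = -650
KL × KM = (478, 152, -650)
|KL × KM| = √674088 ≈ 821.0286
area = ½ · 821.0286 ≈ 410.514

410.514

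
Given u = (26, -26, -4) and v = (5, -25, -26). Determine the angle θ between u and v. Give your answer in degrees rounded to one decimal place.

u · v = 26·5 + (-26)·(-25) + (-4)·(-26) = 130 + 650 + 104 = 884
|u|² = 676 + 676 + 16 = 1368,  |u| = √1368 ≈ 36.986484
|v|² = 25 + 625 + 676 = 1326,  |v| = √1326 ≈ 36.414283
cos θ = 884 / (36.986484 · 36.414283) ≈ 0.65635
θ = arccos(0.65635) ≈ 49.0°

49.0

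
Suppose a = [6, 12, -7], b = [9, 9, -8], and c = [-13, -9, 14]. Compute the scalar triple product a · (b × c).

b × c:
i: 9·14 - (-8)·(-9) = 126 - 72 = 54
j: (-8)·(-13) - 9·14 = 104 - 126 = -22
k: 9·(-9) - 9·(-13) = -81 - (-117) = 36
b × c = (54, -22, 36)
a · (b × c) = 6·54 + 12·(-22) + (-7)·36 = 324 - 264 - 252 = -192

-192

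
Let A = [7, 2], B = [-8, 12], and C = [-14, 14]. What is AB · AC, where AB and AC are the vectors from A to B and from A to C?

AB = B − A = (-15, 10)
AC = C − A = (-21, 12)
AB · AC = (-15)·(-21) + 10·12 = 315 + 120 = 435

435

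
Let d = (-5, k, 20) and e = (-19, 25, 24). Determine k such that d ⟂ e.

-23

d · e = (-5)·(-19) + k·25 + 20·24 = 575 + 25k
Set equal to 0: 25k = -575, so k = -23.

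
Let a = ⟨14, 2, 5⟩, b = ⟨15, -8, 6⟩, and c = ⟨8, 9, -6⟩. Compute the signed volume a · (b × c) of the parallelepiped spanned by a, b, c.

b × c:
i: (-8)·(-6) - 6·9 = 48 - 54 = -6
j: 6·8 - 15·(-6) = 48 - (-90) = 138
k: 15·9 - (-8)·8 = 135 - (-64) = 199
b × c = (-6, 138, 199)
a · (b × c) = 14·(-6) + 2·138 + 5·199 = -84 + 276 + 995 = 1187

1187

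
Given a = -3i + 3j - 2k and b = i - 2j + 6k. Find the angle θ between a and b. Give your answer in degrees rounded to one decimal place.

a · b = (-3)·1 + 3·(-2) + (-2)·6 = -3 - 6 - 12 = -21
|a|² = 9 + 9 + 4 = 22,  |a| = √22 ≈ 4.690416
|b|² = 1 + 4 + 36 = 41,  |b| = √41 ≈ 6.403124
cos θ = -21 / (4.690416 · 6.403124) ≈ -0.69922
θ = arccos(-0.69922) ≈ 134.4°

134.4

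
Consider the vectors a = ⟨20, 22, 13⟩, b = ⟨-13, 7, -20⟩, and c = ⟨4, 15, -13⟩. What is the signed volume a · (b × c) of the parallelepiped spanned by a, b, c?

b × c:
i: 7·(-13) - (-20)·15 = -91 - (-300) = 209
j: (-20)·4 - (-13)·(-13) = -80 - 169 = -249
k: (-13)·15 - 7·4 = -195 - 28 = -223
b × c = (209, -249, -223)
a · (b × c) = 20·209 + 22·(-249) + 13·(-223) = 4180 - 5478 - 2899 = -4197

-4197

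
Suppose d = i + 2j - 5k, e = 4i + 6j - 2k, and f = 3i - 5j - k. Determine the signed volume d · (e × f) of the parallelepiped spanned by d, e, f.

e × f:
i: 6·(-1) - (-2)·(-5) = -6 - 10 = -16
j: (-2)·3 - 4·(-1) = -6 - (-4) = -2
k: 4·(-5) - 6·3 = -20 - 18 = -38
e × f = (-16, -2, -38)
d · (e × f) = 1·(-16) + 2·(-2) + (-5)·(-38) = -16 - 4 + 190 = 170

170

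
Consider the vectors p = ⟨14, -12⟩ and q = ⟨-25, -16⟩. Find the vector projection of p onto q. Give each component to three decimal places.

p · q = 14·(-25) + (-12)·(-16) = -350 + 192 = -158
|q|² = 625 + 256 = 881
proj_q p = (-158/881) · (-25, -16) ≈ (4.484, 2.869)

(4.484, 2.869)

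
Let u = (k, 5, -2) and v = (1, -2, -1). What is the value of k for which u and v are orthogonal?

u · v = k·1 + 5·(-2) + (-2)·(-1) = -8 + 1k
Set equal to 0: 1k = 8, so k = 8.

8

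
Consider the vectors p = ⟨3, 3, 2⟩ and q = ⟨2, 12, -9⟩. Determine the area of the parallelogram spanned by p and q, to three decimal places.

66.798

i: 3·(-9) - 2·12 = -27 - 24 = -51
j: 2·2 - 3·(-9) = 4 - (-27) = 31
k: 3·12 - 3·2 = 36 - 6 = 30
p × q = (-51, 31, 30)
|p × q| = √((-51)² + 31² + 30²) = √4462 ≈ 66.7982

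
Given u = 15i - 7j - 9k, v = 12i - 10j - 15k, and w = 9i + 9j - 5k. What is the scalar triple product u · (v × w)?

v × w:
i: (-10)·(-5) - (-15)·9 = 50 - (-135) = 185
j: (-15)·9 - 12·(-5) = -135 - (-60) = -75
k: 12·9 - (-10)·9 = 108 - (-90) = 198
v × w = (185, -75, 198)
u · (v × w) = 15·185 + (-7)·(-75) + (-9)·198 = 2775 + 525 - 1782 = 1518

1518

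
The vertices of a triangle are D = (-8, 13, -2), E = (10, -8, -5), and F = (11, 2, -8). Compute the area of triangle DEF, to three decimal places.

113.634

DE = (18, -21, -3),  DF = (19, -11, -6)
i: (-21)·(-6) - (-3)·(-11) = 126 - 33 = 93
j: (-3)·19 - 18·(-6) = -57 - (-108) = 51
k: 18·(-11) - (-21)·19 = -198 - (-399) = 201
DE × DF = (93, 51, 201)
|DE × DF| = √51651 ≈ 227.2686
area = ½ · 227.2686 ≈ 113.634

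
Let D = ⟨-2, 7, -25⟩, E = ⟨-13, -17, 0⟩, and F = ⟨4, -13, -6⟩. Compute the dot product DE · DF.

889

DE = E − D = (-11, -24, 25)
DF = F − D = (6, -20, 19)
DE · DF = (-11)·6 + (-24)·(-20) + 25·19 = -66 + 480 + 475 = 889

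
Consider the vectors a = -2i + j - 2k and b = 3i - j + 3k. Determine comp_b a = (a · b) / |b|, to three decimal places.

-2.982

a · b = (-2)·3 + 1·(-1) + (-2)·3 = -6 - 1 - 6 = -13
|b| = √(9 + 1 + 9) = √19 ≈ 4.3589
comp_b a = -13 / √19 ≈ -2.982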